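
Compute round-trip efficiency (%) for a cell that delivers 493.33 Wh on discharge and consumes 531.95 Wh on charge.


eta_e = E_dis / E_chg * 100 = 493.33 / 531.95 * 100 = 92.74%

92.74%


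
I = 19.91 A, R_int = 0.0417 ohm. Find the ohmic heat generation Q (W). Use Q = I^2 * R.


Q = I^2 * R = 19.91^2 * 0.0417 = 16.53 W

16.53 W


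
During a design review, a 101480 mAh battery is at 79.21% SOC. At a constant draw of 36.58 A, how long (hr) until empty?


Convert: C_total = 101480 mAh = 101.48 Ah
Step 1: remaining = SOC/100 * C_total = 79.21/100 * 101.48 = 80.382 Ah
Step 2: t = remaining / I = 80.382 / 36.58 = 2.197 hr

2.197 hr


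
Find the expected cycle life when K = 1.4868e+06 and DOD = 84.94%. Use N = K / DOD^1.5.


Step 1: DOD^1.5 = 84.94^1.5 = 782.83
Step 2: N = 1.4868e+06 / 782.83 = 1899 cycles

1899 cycles


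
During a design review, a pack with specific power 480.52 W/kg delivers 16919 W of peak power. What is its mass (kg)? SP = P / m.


m = P / SP = 16919 / 480.52 = 35.21 kg

35.21 kg


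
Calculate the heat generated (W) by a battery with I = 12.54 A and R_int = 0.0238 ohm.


Q = I^2 * R = 12.54^2 * 0.0238 = 3.743 W

3.743 W


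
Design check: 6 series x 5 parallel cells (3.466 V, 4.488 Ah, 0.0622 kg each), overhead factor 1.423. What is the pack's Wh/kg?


Step 1: V_pack = 6 * 3.466 = 20.796 V
Step 2: C_pack = 5 * 4.488 = 22.44 Ah
Step 3: E_pack = V_pack * C_pack = 20.796 * 22.44 = 466.66 Wh
Step 4: m_pack = 6 * 5 * 0.0622 * 1.423 = 2.6553 kg
Step 5: ED = E_pack / m_pack = 466.66 / 2.6553 = 175.7 Wh/kg

175.7 Wh/kg


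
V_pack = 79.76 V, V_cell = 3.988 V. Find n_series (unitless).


n = V_pack / V_cell = 79.76 / 3.988 = 20

20


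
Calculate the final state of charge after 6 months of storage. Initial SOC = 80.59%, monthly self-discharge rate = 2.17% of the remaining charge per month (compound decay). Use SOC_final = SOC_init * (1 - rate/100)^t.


Monthly retention factor = 1 - 2.17/100 = 0.9783
Over 6 months: factor^6 = 0.87666
SOC_final = 80.59 * 0.87666 = 70.65%

70.65%


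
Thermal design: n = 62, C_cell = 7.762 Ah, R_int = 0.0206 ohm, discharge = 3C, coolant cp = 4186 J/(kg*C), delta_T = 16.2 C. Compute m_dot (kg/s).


Step 1: I = 3 * 7.762 = 23.286 A
Step 2: Q_cell = I^2 * R = 23.286^2 * 0.0206 = 11.17 W
Step 3: Q_total = 62 * 11.17 = 692.54 W
Step 4: m_dot = Q_total / (cp * dT) = 692.54 / (4186 * 16.2) = 0.01021 kg/s

0.01021 kg/s


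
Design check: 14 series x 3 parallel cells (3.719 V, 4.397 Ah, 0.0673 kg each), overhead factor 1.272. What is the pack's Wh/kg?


Step 1: V_pack = 14 * 3.719 = 52.066 V
Step 2: C_pack = 3 * 4.397 = 13.191 Ah
Step 3: E_pack = V_pack * C_pack = 52.066 * 13.191 = 686.8 Wh
Step 4: m_pack = 14 * 3 * 0.0673 * 1.272 = 3.5954 kg
Step 5: ED = E_pack / m_pack = 686.8 / 3.5954 = 191.0 Wh/kg

191.0 Wh/kg


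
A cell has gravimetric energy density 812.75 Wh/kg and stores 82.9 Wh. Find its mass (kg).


m = E / ED = 82.9 / 812.75 = 0.1020 kg

0.1020 kg


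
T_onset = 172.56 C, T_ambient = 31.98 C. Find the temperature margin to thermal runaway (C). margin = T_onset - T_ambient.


Safety margin = 172.56 C - 31.98 C = 140.58 C

140.58 C


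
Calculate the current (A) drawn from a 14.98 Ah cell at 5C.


At 5C: I = 5 * 14.98 Ah = 74.9 A

74.9 A


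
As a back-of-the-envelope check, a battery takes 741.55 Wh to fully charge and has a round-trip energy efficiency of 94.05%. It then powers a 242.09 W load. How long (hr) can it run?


Step 1: E_discharge = eta/100 * E_charge = 94.05/100 * 741.55 = 697.43 Wh
Step 2: t = E_discharge / P = 697.43 / 242.09 = 2.881 hr

2.881 hr


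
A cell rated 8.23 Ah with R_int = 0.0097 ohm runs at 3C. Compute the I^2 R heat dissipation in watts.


Step 1: I = C_rate * capacity = 3 * 8.23 = 24.69 A
Step 2: Q = I^2 * R = 24.69^2 * 0.0097 = 609.6 * 0.0097 = 5.913 W

5.913 W


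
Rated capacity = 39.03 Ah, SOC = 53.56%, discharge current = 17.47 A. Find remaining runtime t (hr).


Step 1: remaining = SOC/100 * C_total = 53.56/100 * 39.03 = 20.904 Ah
Step 2: t = remaining / I = 20.904 / 17.47 = 1.197 hr

1.197 hr


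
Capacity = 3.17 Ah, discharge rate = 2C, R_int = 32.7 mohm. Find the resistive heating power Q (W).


Convert: R = 32.7 mohm = 0.0327 ohm
Step 1: I = C_rate * capacity = 2 * 3.17 = 6.34 A
Step 2: Q = I^2 * R = 6.34^2 * 0.0327 = 40.196 * 0.0327 = 1.314 W

1.314 W


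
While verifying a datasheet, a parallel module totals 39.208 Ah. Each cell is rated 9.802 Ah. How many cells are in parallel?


n = C_total / C_cell = 39.208 / 9.802 = 4

4


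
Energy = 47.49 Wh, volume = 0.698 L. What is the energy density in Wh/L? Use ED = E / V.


ED = E / V = 47.49 / 0.698 = 68.04 Wh/L

68.04 Wh/L


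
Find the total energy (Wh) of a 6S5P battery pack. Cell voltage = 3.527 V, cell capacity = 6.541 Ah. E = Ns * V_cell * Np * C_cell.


V_pack = 6 * 3.527 = 21.162 V
C_pack = 5 * 6.541 = 32.705 Ah
E = V_pack * C_pack = 21.162 * 32.705 = 692.1 Wh

692.1 Wh


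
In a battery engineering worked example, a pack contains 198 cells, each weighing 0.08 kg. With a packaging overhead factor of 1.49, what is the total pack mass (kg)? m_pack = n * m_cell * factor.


Cell mass sum = 198 * 0.08 = 15.84 kg
With overhead 1.49: m_pack = 15.84 * 1.49 = 23.60 kg

23.60 kg


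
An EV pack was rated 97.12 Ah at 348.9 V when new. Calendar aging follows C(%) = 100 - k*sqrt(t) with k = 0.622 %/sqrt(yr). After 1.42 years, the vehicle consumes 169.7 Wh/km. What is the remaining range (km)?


Step 1: capacity retention = 100 - 0.622 * sqrt(1.42) = 100 - 0.622 * 1.1916 = 99.259%
Step 2: C_now = 97.12 * 99.259/100 = 96.4 Ah
Step 3: E_pack = V * C_now = 348.9 * 96.4 = 33634 Wh
Step 4: range = E_pack / consumption = 33634 / 169.7 = 198.2 km

198.2 km


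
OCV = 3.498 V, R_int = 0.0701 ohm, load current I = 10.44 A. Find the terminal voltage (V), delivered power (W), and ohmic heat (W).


Step 1: V_terminal = OCV - I*R = 3.498 - 10.44 * 0.0701 = 2.7662 V
Step 2: P_out = V_terminal * I = 2.7662 * 10.44 = 28.88 W
Step 3: Q = I^2 * R = 10.44^2 * 0.0701 = 7.640 W

V=2.7662 V, P=28.88 W, Q=7.640 W


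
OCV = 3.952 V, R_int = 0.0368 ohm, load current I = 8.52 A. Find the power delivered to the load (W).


Step 1: V_terminal = OCV - I*R = 3.952 - 8.52 * 0.0368 = 3.6385 V
Step 2: P_out = V_terminal * I = 3.6385 * 8.52 = 31.00 W

31.00 W


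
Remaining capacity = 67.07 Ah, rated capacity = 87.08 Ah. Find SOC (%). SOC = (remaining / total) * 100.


SOC = (remaining / total) * 100 = (67.07 / 87.08) * 100 = 77.02%

77.02%


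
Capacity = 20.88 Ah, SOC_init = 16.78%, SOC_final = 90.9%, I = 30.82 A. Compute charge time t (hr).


Step 1: dSOC = 90.9% - 16.78% = 74.12%
Step 2: delta_Ah = 20.88 * 74.12 / 100 = 15.476 Ah
Step 3: t = 15.476 / 30.82 = 0.5021 hr

0.5021 hr


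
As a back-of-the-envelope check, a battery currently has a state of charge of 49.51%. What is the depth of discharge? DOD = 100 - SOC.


Complement of SOC: DOD = 100% - 49.51% = 50.49%

50.49%


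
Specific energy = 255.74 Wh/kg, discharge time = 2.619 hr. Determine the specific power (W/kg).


P_specific = E / t = 255.74 / 2.619 = 97.65 W/kg

97.65 W/kg


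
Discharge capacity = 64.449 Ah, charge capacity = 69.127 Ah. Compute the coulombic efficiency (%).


Coulombic efficiency = 64.449/69.127 * 100% = 93.23%

93.23%


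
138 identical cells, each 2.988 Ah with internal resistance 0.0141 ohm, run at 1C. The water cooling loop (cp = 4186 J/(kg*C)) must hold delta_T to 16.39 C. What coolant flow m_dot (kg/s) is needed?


Step 1: I = 1 * 2.988 = 2.988 A
Step 2: Q_cell = I^2 * R = 2.988^2 * 0.0141 = 0.12589 W
Step 3: Q_total = 138 * 0.12589 = 17.373 W
Step 4: m_dot = Q_total / (cp * dT) = 17.373 / (4186 * 16.39) = 2.532e-04 kg/s

2.532e-04 kg/s


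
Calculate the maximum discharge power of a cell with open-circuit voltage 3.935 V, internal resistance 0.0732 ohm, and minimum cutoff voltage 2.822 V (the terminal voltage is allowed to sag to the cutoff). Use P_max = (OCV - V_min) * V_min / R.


P_max = (OCV - V_min) * V_min / R = (3.935 - 2.822) * 2.822 / 0.0732 = 1.113 * 2.822 / 0.0732 = 42.91 W

42.91 W


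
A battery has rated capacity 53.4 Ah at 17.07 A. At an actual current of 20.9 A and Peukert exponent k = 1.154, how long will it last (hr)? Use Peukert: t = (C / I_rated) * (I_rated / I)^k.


Step 1: t_rated = C / I_rated = 53.4 / 17.07 = 3.1283 hr
Step 2: ratio = 17.07 / 20.9 = 0.81675
Step 3: ratio^k = 0.81675^1.154 = 0.79168
Step 4: t = t_rated * ratio^k = 3.1283 * 0.79168 = 2.477 hr

2.477 hr


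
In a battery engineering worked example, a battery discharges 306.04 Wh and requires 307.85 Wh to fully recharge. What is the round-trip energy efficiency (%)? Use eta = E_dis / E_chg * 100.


Round-trip efficiency = 306.04/307.85 * 100% = 99.41%

99.41%


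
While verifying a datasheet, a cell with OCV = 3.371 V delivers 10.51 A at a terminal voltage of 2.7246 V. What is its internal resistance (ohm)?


R = (OCV - V) / I = (3.371 - 2.7246) / 10.51 = 0.06150 ohm

0.06150 ohm


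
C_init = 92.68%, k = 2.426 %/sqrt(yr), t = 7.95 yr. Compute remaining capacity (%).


sqrt(t) = sqrt(7.95) = 2.8196
C_final = 92.68 - 2.426 * 2.8196 = 85.84%

85.84%


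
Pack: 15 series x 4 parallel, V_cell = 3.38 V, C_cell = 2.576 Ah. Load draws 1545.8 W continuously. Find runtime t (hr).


Step 1: E_pack = Ns * V_cell * Np * C_cell = 15 * 3.38 * 4 * 2.576 = 522.41 Wh
Step 2: t = E_pack / P = 522.41 / 1545.8 = 0.3380 hr

0.3380 hr


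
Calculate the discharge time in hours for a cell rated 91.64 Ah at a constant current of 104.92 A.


t = capacity / current = 91.64 / 104.92 = 0.8734 hr

0.8734 hr


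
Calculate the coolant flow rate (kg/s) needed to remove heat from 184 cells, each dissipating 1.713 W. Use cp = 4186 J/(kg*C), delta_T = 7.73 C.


Step 1: Total heat Q = 184 * 1.713 W = 315.19 W
Step 2: denom = cp * dT = 4186 * 7.73 = 32358
Step 3: m_dot = 315.19 / 32358 = 0.009741 kg/s

0.009741 kg/s


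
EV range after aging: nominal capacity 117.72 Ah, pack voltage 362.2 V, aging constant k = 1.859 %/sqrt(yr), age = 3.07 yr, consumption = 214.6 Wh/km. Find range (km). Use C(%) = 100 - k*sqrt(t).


Step 1: capacity retention = 100 - 1.859 * sqrt(3.07) = 100 - 1.859 * 1.7521 = 96.743%
Step 2: C_now = 117.72 * 96.743/100 = 113.89 Ah
Step 3: E_pack = V * C_now = 362.2 * 113.89 = 41251 Wh
Step 4: range = E_pack / consumption = 41251 / 214.6 = 192.2 km

192.2 km


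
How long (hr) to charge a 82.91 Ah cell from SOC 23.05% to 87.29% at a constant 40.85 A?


Step 1: dSOC = 87.29% - 23.05% = 64.24%
Step 2: delta_Ah = 82.91 * 64.24 / 100 = 53.261 Ah
Step 3: t = 53.261 / 40.85 = 1.304 hr

1.304 hr


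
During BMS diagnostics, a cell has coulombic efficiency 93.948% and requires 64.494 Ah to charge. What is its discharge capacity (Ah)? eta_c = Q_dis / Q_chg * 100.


Q_dis = eta/100 * Q_chg = 93.948/100 * 64.494 = 60.59 Ah

60.59 Ah


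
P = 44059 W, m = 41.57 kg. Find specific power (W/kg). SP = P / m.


SP = P / m = 44059 / 41.57 = 1060 W/kg

1060 W/kg


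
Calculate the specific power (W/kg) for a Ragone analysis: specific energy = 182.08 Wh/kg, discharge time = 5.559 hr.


P_specific = E / t = 182.08 / 5.559 = 32.75 W/kg

32.75 W/kg


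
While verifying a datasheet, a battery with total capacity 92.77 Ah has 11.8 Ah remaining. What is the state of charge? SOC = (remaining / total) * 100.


SOC = (remaining / total) * 100 = (11.8 / 92.77) * 100 = 12.72%

12.72%


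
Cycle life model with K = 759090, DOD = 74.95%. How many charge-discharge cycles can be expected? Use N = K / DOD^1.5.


Step 1: DOD^1.5 = 74.95^1.5 = 648.87
Step 2: N = 759090 / 648.87 = 1170 cycles

1170 cycles


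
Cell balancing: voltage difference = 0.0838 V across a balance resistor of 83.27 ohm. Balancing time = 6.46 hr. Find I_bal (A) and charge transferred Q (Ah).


I_bal = dV / R = 0.0838 / 83.27 = 0.0010064 A
Q = I_bal * t = 0.0010064 * 6.46 = 0.006501 Ah

I=0.0010064 A, Q=0.006501 Ah


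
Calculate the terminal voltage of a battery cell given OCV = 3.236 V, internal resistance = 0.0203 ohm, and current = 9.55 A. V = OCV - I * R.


IR drop = 9.55 * 0.0203 = 0.19387 V
V = 3.236 - 0.19387 = 3.042 V

3.042 V


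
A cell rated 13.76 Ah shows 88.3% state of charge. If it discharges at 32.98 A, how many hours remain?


Step 1: remaining = SOC/100 * C_total = 88.3/100 * 13.76 = 12.15 Ah
Step 2: t = remaining / I = 12.15 / 32.98 = 0.3684 hr

0.3684 hr


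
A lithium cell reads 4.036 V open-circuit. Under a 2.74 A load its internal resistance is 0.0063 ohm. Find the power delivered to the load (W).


Step 1: V_terminal = OCV - I*R = 4.036 - 2.74 * 0.0063 = 4.0187 V
Step 2: P_out = V_terminal * I = 4.0187 * 2.74 = 11.01 W

11.01 W


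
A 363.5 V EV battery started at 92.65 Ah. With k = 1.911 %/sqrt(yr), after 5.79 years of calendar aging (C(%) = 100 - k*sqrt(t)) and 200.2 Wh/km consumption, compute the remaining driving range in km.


Step 1: capacity retention = 100 - 1.911 * sqrt(5.79) = 100 - 1.911 * 2.4062 = 95.402%
Step 2: C_now = 92.65 * 95.402/100 = 88.39 Ah
Step 3: E_pack = V * C_now = 363.5 * 88.39 = 32130 Wh
Step 4: range = E_pack / consumption = 32130 / 200.2 = 160.5 km

160.5 km


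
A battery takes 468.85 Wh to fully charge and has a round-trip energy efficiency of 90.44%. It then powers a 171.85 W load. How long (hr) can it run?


Step 1: E_discharge = eta/100 * E_charge = 90.44/100 * 468.85 = 424.03 Wh
Step 2: t = E_discharge / P = 424.03 / 171.85 = 2.467 hr

2.467 hr


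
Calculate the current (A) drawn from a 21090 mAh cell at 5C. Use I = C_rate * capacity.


Convert: capacity = 21090 mAh = 21.09 Ah
At 5C: I = 5 * 21.09 Ah = 105.45 A

105.45 A


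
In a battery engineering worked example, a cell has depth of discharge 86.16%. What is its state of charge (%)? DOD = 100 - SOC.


SOC = 100 - DOD = 100 - 86.16 = 13.84%

13.84%


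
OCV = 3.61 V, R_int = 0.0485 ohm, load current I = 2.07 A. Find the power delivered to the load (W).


Step 1: V_terminal = OCV - I*R = 3.61 - 2.07 * 0.0485 = 3.5096 V
Step 2: P_out = V_terminal * I = 3.5096 * 2.07 = 7.265 W

7.265 W


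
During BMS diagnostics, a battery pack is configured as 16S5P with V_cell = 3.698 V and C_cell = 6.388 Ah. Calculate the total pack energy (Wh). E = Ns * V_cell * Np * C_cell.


E = Ns * Vcell * Np * Ccell = 16 * 3.698 * 5 * 6.388 = 1890 Wh

1890 Wh


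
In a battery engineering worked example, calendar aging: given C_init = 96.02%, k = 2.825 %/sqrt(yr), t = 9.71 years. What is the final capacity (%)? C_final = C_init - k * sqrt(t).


Step 1: sqrt(9.71 yr) = 3.1161
Step 2: drop = 2.825 * 3.1161 = 8.803
Step 3: C_final = 96.02 - 8.803 = 87.22%

87.22%


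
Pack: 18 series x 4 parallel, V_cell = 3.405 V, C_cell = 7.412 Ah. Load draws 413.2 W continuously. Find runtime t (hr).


Step 1: E_pack = Ns * V_cell * Np * C_cell = 18 * 3.405 * 4 * 7.412 = 1817.1 Wh
Step 2: t = E_pack / P = 1817.1 / 413.2 = 4.398 hr

4.398 hr


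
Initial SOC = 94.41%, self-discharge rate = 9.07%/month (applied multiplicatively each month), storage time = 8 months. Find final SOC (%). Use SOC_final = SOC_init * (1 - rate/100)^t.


decay = (1 - 9.07/100)^8 = 0.46737
SOC_final = 94.41 * 0.46737 = 44.12%

44.12%


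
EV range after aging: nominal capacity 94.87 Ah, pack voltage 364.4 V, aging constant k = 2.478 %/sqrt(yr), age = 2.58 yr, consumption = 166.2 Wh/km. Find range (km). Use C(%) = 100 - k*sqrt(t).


Step 1: capacity retention = 100 - 2.478 * sqrt(2.58) = 100 - 2.478 * 1.6062 = 96.02%
Step 2: C_now = 94.87 * 96.02/100 = 91.094 Ah
Step 3: E_pack = V * C_now = 364.4 * 91.094 = 33195 Wh
Step 4: range = E_pack / consumption = 33195 / 166.2 = 199.7 km

199.7 km


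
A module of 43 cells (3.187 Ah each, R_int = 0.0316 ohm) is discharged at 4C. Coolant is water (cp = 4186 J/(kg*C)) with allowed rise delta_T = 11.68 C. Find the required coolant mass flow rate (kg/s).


Step 1: I = 4 * 3.187 = 12.748 A
Step 2: Q_cell = I^2 * R = 12.748^2 * 0.0316 = 5.1354 W
Step 3: Q_total = 43 * 5.1354 = 220.82 W
Step 4: m_dot = Q_total / (cp * dT) = 220.82 / (4186 * 11.68) = 0.004516 kg/s

0.004516 kg/s


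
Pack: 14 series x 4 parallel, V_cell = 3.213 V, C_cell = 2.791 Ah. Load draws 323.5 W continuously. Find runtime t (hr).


Step 1: E_pack = Ns * V_cell * Np * C_cell = 14 * 3.213 * 4 * 2.791 = 502.18 Wh
Step 2: t = E_pack / P = 502.18 / 323.5 = 1.552 hr

1.552 hr


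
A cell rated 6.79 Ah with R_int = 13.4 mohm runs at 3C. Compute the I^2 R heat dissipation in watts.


Convert: R = 13.4 mohm = 0.0134 ohm
Step 1: I = C_rate * capacity = 3 * 6.79 = 20.37 A
Step 2: Q = I^2 * R = 20.37^2 * 0.0134 = 414.94 * 0.0134 = 5.560 W

5.560 W


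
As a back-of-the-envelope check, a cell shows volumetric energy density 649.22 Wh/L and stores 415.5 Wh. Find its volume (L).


V = E / ED = 415.5 / 649.22 = 0.6400 L

0.6400 L


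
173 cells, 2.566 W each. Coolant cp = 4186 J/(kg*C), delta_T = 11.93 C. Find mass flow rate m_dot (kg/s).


Q_total = 173 * 2.566 = 443.92 W
m_dot = Q_total / (cp * dT) = 443.92 / (4186 * 11.93) = 0.008889 kg/s

0.008889 kg/s


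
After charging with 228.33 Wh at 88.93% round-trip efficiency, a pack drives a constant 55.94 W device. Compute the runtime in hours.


Step 1: E_discharge = eta/100 * E_charge = 88.93/100 * 228.33 = 203.05 Wh
Step 2: t = E_discharge / P = 203.05 / 55.94 = 3.630 hr

3.630 hr


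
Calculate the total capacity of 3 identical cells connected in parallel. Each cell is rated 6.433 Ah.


C_total = 3 * 6.433 = 19.299 Ah

19.299 Ah


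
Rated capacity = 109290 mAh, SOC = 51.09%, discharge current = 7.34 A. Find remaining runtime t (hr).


Convert: C_total = 109290 mAh = 109.29 Ah
Step 1: remaining = SOC/100 * C_total = 51.09/100 * 109.29 = 55.836 Ah
Step 2: t = remaining / I = 55.836 / 7.34 = 7.607 hr

7.607 hr


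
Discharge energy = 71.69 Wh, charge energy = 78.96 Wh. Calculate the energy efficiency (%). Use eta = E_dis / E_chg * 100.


Round-trip efficiency = 71.69/78.96 * 100% = 90.79%

90.79%


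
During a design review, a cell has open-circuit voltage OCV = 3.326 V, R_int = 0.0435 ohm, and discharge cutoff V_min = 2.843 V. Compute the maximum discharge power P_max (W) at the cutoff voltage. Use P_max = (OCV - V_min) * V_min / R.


dV = OCV - V_min = 0.483 V (so I_max = dV / R)
P_max = dV * V_min / R = 0.483 * 2.843 / 0.0435 = 31.57 W

31.57 W


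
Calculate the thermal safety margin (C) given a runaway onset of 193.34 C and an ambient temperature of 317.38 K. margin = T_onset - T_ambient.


Convert: T_ambient = 317.38 K = 44.23 C
margin = 193.34 - 44.23 = 149.11 C

149.11 C


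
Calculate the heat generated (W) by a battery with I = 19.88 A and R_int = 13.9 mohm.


Convert: R = 13.9 mohm = 0.0139 ohm
I^2 = 395.21
Q = 395.21 * 0.0139 = 5.493 W

5.493 W


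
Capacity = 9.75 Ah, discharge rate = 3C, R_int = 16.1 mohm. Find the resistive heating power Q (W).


Convert: R = 16.1 mohm = 0.0161 ohm
Step 1: I = C_rate * capacity = 3 * 9.75 = 29.25 A
Step 2: Q = I^2 * R = 29.25^2 * 0.0161 = 855.56 * 0.0161 = 13.77 W

13.77 W


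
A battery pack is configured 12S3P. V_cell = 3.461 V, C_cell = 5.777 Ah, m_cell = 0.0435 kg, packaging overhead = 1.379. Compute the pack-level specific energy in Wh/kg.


Step 1: V_pack = 12 * 3.461 = 41.532 V
Step 2: C_pack = 3 * 5.777 = 17.331 Ah
Step 3: E_pack = V_pack * C_pack = 41.532 * 17.331 = 719.79 Wh
Step 4: m_pack = 12 * 3 * 0.0435 * 1.379 = 2.1595 kg
Step 5: ED = E_pack / m_pack = 719.79 / 2.1595 = 333.3 Wh/kg

333.3 Wh/kg


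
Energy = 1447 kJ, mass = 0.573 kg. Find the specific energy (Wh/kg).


Convert: E = 1447 kJ = 401.94 Wh
ED = E / m = 401.94 / 0.573 = 701.5 Wh/kg

701.5 Wh/kg


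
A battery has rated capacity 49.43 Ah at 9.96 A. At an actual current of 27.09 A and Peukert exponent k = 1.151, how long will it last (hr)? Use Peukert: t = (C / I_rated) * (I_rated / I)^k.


t_rated = C / I_rated = 49.43 / 9.96 = 4.9629 hr
(I_rated/I)^k = (0.36766)^1.151 = 0.3161
t = t_rated * (I_rated/I)^k = 4.9629 * 0.3161 = 1.569 hr

1.569 hr


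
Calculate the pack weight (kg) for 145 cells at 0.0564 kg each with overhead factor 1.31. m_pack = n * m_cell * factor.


Cell mass sum = 145 * 0.0564 = 8.178 kg
With overhead 1.31: m_pack = 8.178 * 1.31 = 10.71 kg

10.71 kg


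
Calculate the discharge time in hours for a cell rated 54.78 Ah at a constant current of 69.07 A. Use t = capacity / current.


t = capacity / current = 54.78 / 69.07 = 0.7931 hr

0.7931 hr


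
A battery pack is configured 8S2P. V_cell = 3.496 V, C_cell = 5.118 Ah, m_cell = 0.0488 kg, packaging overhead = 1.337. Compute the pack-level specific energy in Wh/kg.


Step 1: V_pack = 8 * 3.496 = 27.968 V
Step 2: C_pack = 2 * 5.118 = 10.236 Ah
Step 3: E_pack = V_pack * C_pack = 27.968 * 10.236 = 286.28 Wh
Step 4: m_pack = 8 * 2 * 0.0488 * 1.337 = 1.0439 kg
Step 5: ED = E_pack / m_pack = 286.28 / 1.0439 = 274.2 Wh/kg

274.2 Wh/kg


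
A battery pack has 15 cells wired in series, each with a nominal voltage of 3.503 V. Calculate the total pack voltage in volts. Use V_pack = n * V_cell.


V_pack = n * V_cell = 15 * 3.503 = 52.545 V

52.545 V


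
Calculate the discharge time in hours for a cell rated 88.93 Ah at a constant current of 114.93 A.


t = capacity / current = 88.93 / 114.93 = 0.7738 hr

0.7738 hr


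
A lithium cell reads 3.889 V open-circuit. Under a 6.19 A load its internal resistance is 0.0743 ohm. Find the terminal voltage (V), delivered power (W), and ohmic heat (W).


Step 1: V_terminal = OCV - I*R = 3.889 - 6.19 * 0.0743 = 3.4291 V
Step 2: P_out = V_terminal * I = 3.4291 * 6.19 = 21.23 W
Step 3: Q = I^2 * R = 6.19^2 * 0.0743 = 2.847 W

V=3.4291 V, P=21.23 W, Q=2.847 W


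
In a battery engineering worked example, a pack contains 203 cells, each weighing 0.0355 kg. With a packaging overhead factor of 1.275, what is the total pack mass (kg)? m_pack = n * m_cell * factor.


m_pack = n * m_cell * overhead = 203 * 0.0355 * 1.275 = 9.188 kg

9.188 kg


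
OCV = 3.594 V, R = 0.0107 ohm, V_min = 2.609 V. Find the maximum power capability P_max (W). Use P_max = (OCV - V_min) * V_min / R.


P_max = (OCV - V_min) * V_min / R = (3.594 - 2.609) * 2.609 / 0.0107 = 0.985 * 2.609 / 0.0107 = 240.2 W

240.2 W


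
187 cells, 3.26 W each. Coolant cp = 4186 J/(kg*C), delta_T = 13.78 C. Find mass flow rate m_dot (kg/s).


Q_total = 187 * 3.26 = 609.62 W
m_dot = Q_total / (cp * dT) = 609.62 / (4186 * 13.78) = 0.01057 kg/s

0.01057 kg/s


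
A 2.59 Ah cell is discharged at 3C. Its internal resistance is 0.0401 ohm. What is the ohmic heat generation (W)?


Step 1: I = C_rate * capacity = 3 * 2.59 = 7.77 A
Step 2: Q = I^2 * R = 7.77^2 * 0.0401 = 60.373 * 0.0401 = 2.421 W

2.421 W


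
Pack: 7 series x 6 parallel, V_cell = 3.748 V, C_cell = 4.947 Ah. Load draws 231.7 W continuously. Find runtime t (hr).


Step 1: E_pack = Ns * V_cell * Np * C_cell = 7 * 3.748 * 6 * 4.947 = 778.74 Wh
Step 2: t = E_pack / P = 778.74 / 231.7 = 3.361 hr

3.361 hr


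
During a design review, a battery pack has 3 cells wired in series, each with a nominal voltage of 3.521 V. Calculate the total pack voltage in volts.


V_pack = n * V_cell = 3 * 3.521 = 10.563 V

10.563 V


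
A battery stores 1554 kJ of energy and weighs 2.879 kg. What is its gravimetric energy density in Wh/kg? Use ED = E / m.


Convert: E = 1554 kJ = 431.67 Wh
ED = E / m = 431.67 / 2.879 = 149.9 Wh/kg

149.9 Wh/kg


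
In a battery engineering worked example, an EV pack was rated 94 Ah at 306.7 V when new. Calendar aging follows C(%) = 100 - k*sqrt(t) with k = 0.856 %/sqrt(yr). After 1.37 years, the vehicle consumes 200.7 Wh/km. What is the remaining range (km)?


Step 1: capacity retention = 100 - 0.856 * sqrt(1.37) = 100 - 0.856 * 1.1705 = 98.998%
Step 2: C_now = 94 * 98.998/100 = 93.058 Ah
Step 3: E_pack = V * C_now = 306.7 * 93.058 = 28541 Wh
Step 4: range = E_pack / consumption = 28541 / 200.7 = 142.2 km

142.2 km


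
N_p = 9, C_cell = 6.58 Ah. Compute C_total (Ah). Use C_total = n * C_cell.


Parallel capacities add: 9 * 6.58 Ah = 59.22 Ah

59.22 Ah


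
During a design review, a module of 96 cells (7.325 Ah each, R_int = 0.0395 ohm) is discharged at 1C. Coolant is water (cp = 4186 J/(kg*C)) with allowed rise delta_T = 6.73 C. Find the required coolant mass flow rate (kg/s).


Step 1: I = 1 * 7.325 = 7.325 A
Step 2: Q_cell = I^2 * R = 7.325^2 * 0.0395 = 2.1194 W
Step 3: Q_total = 96 * 2.1194 = 203.46 W
Step 4: m_dot = Q_total / (cp * dT) = 203.46 / (4186 * 6.73) = 0.007222 kg/s

0.007222 kg/s


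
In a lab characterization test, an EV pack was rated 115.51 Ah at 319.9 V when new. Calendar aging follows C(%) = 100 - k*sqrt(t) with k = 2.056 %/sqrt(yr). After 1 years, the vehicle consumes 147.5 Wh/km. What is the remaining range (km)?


Step 1: capacity retention = 100 - 2.056 * sqrt(1) = 100 - 2.056 * 1 = 97.944%
Step 2: C_now = 115.51 * 97.944/100 = 113.14 Ah
Step 3: E_pack = V * C_now = 319.9 * 113.14 = 36193 Wh
Step 4: range = E_pack / consumption = 36193 / 147.5 = 245.4 km

245.4 km


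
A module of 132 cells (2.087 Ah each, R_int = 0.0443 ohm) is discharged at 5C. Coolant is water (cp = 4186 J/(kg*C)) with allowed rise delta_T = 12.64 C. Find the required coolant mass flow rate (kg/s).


Step 1: I = 5 * 2.087 = 10.435 A
Step 2: Q_cell = I^2 * R = 10.435^2 * 0.0443 = 4.8238 W
Step 3: Q_total = 132 * 4.8238 = 636.74 W
Step 4: m_dot = Q_total / (cp * dT) = 636.74 / (4186 * 12.64) = 0.01203 kg/s

0.01203 kg/s


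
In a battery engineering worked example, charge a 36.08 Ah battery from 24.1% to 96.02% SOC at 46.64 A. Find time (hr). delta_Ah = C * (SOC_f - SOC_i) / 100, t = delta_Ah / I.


Step 1: dSOC = 96.02% - 24.1% = 71.92%
Step 2: delta_Ah = 36.08 * 71.92 / 100 = 25.949 Ah
Step 3: t = 25.949 / 46.64 = 0.5564 hr

0.5564 hr


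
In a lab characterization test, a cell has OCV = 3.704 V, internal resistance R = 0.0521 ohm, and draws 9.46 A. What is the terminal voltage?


IR drop = 9.46 * 0.0521 = 0.49287 V
V = 3.704 - 0.49287 = 3.211 V

3.211 V


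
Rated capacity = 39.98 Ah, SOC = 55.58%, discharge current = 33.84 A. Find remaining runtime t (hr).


Step 1: remaining = SOC/100 * C_total = 55.58/100 * 39.98 = 22.221 Ah
Step 2: t = remaining / I = 22.221 / 33.84 = 0.6566 hr

0.6566 hr


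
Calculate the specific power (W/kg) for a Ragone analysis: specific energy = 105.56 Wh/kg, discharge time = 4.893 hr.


Specific power = 105.56 Wh/kg / 4.893 hr = 21.57 W/kg

21.57 W/kg


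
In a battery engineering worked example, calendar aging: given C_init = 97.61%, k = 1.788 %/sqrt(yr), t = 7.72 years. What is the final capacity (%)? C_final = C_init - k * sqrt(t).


Step 1: sqrt(7.72 yr) = 2.7785
Step 2: drop = 1.788 * 2.7785 = 4.968
Step 3: C_final = 97.61 - 4.968 = 92.64%

92.64%


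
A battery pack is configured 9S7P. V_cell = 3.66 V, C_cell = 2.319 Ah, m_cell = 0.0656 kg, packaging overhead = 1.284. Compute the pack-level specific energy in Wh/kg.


Step 1: V_pack = 9 * 3.66 = 32.94 V
Step 2: C_pack = 7 * 2.319 = 16.233 Ah
Step 3: E_pack = V_pack * C_pack = 32.94 * 16.233 = 534.72 Wh
Step 4: m_pack = 9 * 7 * 0.0656 * 1.284 = 5.3065 kg
Step 5: ED = E_pack / m_pack = 534.72 / 5.3065 = 100.8 Wh/kg

100.8 Wh/kg


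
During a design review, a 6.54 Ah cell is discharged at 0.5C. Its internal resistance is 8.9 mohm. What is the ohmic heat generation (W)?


Convert: R = 8.9 mohm = 0.0089 ohm
Step 1: I = C_rate * capacity = 0.5 * 6.54 = 3.27 A
Step 2: Q = I^2 * R = 3.27^2 * 0.0089 = 10.693 * 0.0089 = 0.09517 W

0.09517 W


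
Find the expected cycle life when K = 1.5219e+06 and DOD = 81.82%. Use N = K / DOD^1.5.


Step 1: DOD^1.5 = 81.82^1.5 = 740.1
Step 2: N = 1.5219e+06 / 740.1 = 2056 cycles

2056 cycles


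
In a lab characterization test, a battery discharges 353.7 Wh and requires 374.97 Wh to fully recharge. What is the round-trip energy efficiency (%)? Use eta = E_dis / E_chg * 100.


Round-trip efficiency = 353.7/374.97 * 100% = 94.33%

94.33%


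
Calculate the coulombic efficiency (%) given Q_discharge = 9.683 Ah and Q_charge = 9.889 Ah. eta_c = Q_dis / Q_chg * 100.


Coulombic efficiency = 9.683/9.889 * 100% = 97.92%

97.92%


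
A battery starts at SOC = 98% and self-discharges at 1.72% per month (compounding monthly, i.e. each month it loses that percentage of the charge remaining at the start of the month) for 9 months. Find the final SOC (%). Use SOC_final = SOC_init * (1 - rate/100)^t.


decay = (1 - 1.72/100)^9 = 0.85543
SOC_final = 98 * 0.85543 = 83.83%

83.83%


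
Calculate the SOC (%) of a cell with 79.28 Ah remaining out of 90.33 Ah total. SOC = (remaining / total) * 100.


SOC% = 79.28 / 90.33 * 100 = 87.77%

87.77%


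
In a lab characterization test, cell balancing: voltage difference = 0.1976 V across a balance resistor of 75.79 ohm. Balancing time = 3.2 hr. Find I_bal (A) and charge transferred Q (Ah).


I_bal = dV / R = 0.1976 / 75.79 = 0.0026072 A
Q = I_bal * t = 0.0026072 * 3.2 = 0.008343 Ah

I=0.0026072 A, Q=0.008343 Ah


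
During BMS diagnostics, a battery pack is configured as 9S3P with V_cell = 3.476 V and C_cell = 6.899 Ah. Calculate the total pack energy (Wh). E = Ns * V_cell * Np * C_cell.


E = Ns * Vcell * Np * Ccell = 9 * 3.476 * 3 * 6.899 = 647.5 Wh

647.5 Wh


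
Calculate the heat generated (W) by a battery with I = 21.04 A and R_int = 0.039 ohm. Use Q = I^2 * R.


I^2 = 442.68
Q = 442.68 * 0.039 = 17.26 W

17.26 W


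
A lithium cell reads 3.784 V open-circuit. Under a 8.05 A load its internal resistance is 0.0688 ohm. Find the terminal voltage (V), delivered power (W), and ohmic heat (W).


Step 1: V_terminal = OCV - I*R = 3.784 - 8.05 * 0.0688 = 3.2302 V
Step 2: P_out = V_terminal * I = 3.2302 * 8.05 = 26.00 W
Step 3: Q = I^2 * R = 8.05^2 * 0.0688 = 4.458 W

V=3.2302 V, P=26.00 W, Q=4.458 W


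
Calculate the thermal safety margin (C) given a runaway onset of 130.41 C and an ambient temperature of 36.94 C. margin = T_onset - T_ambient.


Safety margin = 130.41 C - 36.94 C = 93.47 C

93.47 C


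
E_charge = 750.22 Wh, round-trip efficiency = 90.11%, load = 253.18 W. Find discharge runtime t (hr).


Step 1: E_discharge = eta/100 * E_charge = 90.11/100 * 750.22 = 676.02 Wh
Step 2: t = E_discharge / P = 676.02 / 253.18 = 2.670 hr

2.670 hr


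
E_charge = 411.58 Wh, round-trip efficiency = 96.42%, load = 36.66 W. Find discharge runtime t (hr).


Step 1: E_discharge = eta/100 * E_charge = 96.42/100 * 411.58 = 396.85 Wh
Step 2: t = E_discharge / P = 396.85 / 36.66 = 10.83 hr

10.83 hr


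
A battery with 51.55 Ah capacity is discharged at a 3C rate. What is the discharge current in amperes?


I = C_rate * capacity = 3 * 51.55 = 154.65 A

154.65 A


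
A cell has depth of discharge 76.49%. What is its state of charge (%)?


SOC = 100 - DOD = 100 - 76.49 = 23.51%

23.51%


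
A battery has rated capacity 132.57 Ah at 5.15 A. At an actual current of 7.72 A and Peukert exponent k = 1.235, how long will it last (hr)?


t_rated = C / I_rated = 132.57 / 5.15 = 25.742 hr
(I_rated/I)^k = (0.6671)^1.235 = 0.60656
t = t_rated * (I_rated/I)^k = 25.742 * 0.60656 = 15.61 hr

15.61 hr


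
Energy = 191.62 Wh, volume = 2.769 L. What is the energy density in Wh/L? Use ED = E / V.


ED = E / V = 191.62 / 2.769 = 69.20 Wh/L

69.20 Wh/L


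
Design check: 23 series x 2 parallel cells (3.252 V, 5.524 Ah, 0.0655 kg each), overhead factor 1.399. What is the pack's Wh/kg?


Step 1: V_pack = 23 * 3.252 = 74.796 V
Step 2: C_pack = 2 * 5.524 = 11.048 Ah
Step 3: E_pack = V_pack * C_pack = 74.796 * 11.048 = 826.35 Wh
Step 4: m_pack = 23 * 2 * 0.0655 * 1.399 = 4.2152 kg
Step 5: ED = E_pack / m_pack = 826.35 / 4.2152 = 196.0 Wh/kg

196.0 Wh/kg


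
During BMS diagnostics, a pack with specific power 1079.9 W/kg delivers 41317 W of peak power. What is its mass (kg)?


m = P / SP = 41317 / 1079.9 = 38.26 kg

38.26 kg


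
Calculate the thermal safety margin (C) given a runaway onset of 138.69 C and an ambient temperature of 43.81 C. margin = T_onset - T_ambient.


Safety margin = 138.69 C - 43.81 C = 94.88 C

94.88 C


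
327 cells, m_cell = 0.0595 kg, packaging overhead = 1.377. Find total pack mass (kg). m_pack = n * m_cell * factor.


Cell mass sum = 327 * 0.0595 = 19.457 kg
With overhead 1.377: m_pack = 19.457 * 1.377 = 26.79 kg

26.79 kg


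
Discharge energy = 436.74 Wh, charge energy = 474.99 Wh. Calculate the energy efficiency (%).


Round-trip efficiency = 436.74/474.99 * 100% = 91.95%

91.95%


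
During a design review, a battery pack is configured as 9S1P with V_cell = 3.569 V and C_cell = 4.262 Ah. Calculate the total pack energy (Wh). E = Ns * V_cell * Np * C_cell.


V_pack = 9 * 3.569 = 32.121 V
C_pack = 1 * 4.262 = 4.262 Ah
E = V_pack * C_pack = 32.121 * 4.262 = 136.9 Wh

136.9 Wh


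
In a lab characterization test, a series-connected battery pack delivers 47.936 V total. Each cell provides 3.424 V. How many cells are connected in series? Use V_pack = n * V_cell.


n = V_pack / V_cell = 47.936 / 3.424 = 14

14


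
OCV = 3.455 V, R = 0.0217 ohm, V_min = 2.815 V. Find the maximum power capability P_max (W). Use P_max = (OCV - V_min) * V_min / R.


dV = OCV - V_min = 0.64 V (so I_max = dV / R)
P_max = dV * V_min / R = 0.64 * 2.815 / 0.0217 = 83.02 W

83.02 W


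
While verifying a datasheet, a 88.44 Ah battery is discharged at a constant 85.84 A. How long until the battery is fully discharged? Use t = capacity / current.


t = capacity / current = 88.44 / 85.84 = 1.030 hr

1.030 hr


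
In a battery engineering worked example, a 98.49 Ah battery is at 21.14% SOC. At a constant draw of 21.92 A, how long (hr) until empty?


Step 1: remaining = SOC/100 * C_total = 21.14/100 * 98.49 = 20.821 Ah
Step 2: t = remaining / I = 20.821 / 21.92 = 0.9499 hr

0.9499 hr


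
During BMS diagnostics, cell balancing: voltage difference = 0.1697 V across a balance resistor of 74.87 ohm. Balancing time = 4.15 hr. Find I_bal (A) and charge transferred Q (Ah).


First, Ohm's law: I_bal = 0.1697 V / 74.87 ohm = 0.0022666 A
Then Q = I * t = 0.0022666 A * 4.15 hr = 0.009406 Ah

I=0.0022666 A, Q=0.009406 Ah


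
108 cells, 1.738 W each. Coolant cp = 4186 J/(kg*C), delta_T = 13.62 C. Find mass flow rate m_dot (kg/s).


Q_total = 108 * 1.738 = 187.7 W
m_dot = Q_total / (cp * dT) = 187.7 / (4186 * 13.62) = 0.003292 kg/s

0.003292 kg/s


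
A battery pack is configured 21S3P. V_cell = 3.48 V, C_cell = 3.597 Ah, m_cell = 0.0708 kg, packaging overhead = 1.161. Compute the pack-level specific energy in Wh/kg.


Step 1: V_pack = 21 * 3.48 = 73.08 V
Step 2: C_pack = 3 * 3.597 = 10.791 Ah
Step 3: E_pack = V_pack * C_pack = 73.08 * 10.791 = 788.61 Wh
Step 4: m_pack = 21 * 3 * 0.0708 * 1.161 = 5.1785 kg
Step 5: ED = E_pack / m_pack = 788.61 / 5.1785 = 152.3 Wh/kg

152.3 Wh/kg


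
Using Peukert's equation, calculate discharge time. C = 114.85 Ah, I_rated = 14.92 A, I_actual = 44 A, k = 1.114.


Step 1: t_rated = C / I_rated = 114.85 / 14.92 = 7.6977 hr
Step 2: ratio = 14.92 / 44 = 0.33909
Step 3: ratio^k = 0.33909^1.114 = 0.29976
Step 4: t = t_rated * ratio^k = 7.6977 * 0.29976 = 2.307 hr

2.307 hr


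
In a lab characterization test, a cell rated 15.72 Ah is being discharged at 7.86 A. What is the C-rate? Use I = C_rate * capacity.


Rearranging: C_rate = 7.86 / 15.72 = 0.5C

0.5C


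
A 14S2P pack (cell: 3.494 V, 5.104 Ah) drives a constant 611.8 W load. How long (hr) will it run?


Step 1: E_pack = Ns * V_cell * Np * C_cell = 14 * 3.494 * 2 * 5.104 = 499.33 Wh
Step 2: t = E_pack / P = 499.33 / 611.8 = 0.8162 hr

0.8162 hr


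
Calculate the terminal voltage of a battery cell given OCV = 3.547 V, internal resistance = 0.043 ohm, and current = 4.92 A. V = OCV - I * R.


IR drop = 4.92 * 0.043 = 0.21156 V
V = 3.547 - 0.21156 = 3.335 V

3.335 V


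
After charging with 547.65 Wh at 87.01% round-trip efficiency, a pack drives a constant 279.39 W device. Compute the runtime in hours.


Step 1: E_discharge = eta/100 * E_charge = 87.01/100 * 547.65 = 476.51 Wh
Step 2: t = E_discharge / P = 476.51 / 279.39 = 1.706 hr

1.706 hr


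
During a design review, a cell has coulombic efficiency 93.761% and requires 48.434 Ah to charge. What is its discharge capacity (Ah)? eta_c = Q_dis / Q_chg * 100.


Q_dis = eta/100 * Q_chg = 93.761/100 * 48.434 = 45.41 Ah

45.41 Ah


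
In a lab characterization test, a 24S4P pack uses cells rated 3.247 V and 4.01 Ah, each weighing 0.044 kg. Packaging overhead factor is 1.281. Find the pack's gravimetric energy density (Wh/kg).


Step 1: V_pack = 24 * 3.247 = 77.928 V
Step 2: C_pack = 4 * 4.01 = 16.04 Ah
Step 3: E_pack = V_pack * C_pack = 77.928 * 16.04 = 1250 Wh
Step 4: m_pack = 24 * 4 * 0.044 * 1.281 = 5.4109 kg
Step 5: ED = E_pack / m_pack = 1250 / 5.4109 = 231.0 Wh/kg

231.0 Wh/kg


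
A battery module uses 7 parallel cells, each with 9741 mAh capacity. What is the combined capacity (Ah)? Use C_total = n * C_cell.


Convert: C_cell = 9741 mAh = 9.741 Ah
C_total = 7 * 9.741 = 68.187 Ah

68.187 Ah


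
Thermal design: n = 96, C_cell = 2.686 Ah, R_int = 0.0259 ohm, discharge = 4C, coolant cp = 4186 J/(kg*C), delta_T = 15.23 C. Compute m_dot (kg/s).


Step 1: I = 4 * 2.686 = 10.744 A
Step 2: Q_cell = I^2 * R = 10.744^2 * 0.0259 = 2.9897 W
Step 3: Q_total = 96 * 2.9897 = 287.01 W
Step 4: m_dot = Q_total / (cp * dT) = 287.01 / (4186 * 15.23) = 0.004502 kg/s

0.004502 kg/s


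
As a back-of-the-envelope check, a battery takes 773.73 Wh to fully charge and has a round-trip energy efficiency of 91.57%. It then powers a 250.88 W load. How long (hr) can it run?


Step 1: E_discharge = eta/100 * E_charge = 91.57/100 * 773.73 = 708.5 Wh
Step 2: t = E_discharge / P = 708.5 / 250.88 = 2.824 hr

2.824 hr


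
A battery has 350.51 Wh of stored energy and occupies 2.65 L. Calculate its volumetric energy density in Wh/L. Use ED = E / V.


Volumetric ED = 350.51 Wh / 2.65 L = 132.3 Wh/L

132.3 Wh/L


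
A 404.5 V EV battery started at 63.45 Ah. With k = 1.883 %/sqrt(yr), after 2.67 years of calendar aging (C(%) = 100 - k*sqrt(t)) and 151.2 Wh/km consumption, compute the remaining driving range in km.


Step 1: capacity retention = 100 - 1.883 * sqrt(2.67) = 100 - 1.883 * 1.634 = 96.923%
Step 2: C_now = 63.45 * 96.923/100 = 61.498 Ah
Step 3: E_pack = V * C_now = 404.5 * 61.498 = 24876 Wh
Step 4: range = E_pack / consumption = 24876 / 151.2 = 164.5 km

164.5 km


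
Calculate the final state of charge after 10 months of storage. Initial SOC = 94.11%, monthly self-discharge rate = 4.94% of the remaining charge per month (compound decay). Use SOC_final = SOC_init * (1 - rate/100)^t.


Monthly retention factor = 1 - 4.94/100 = 0.9506
Over 10 months: factor^10 = 0.60253
SOC_final = 94.11 * 0.60253 = 56.70%

56.70%


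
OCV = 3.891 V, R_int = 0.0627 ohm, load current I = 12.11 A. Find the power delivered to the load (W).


Step 1: V_terminal = OCV - I*R = 3.891 - 12.11 * 0.0627 = 3.1317 V
Step 2: P_out = V_terminal * I = 3.1317 * 12.11 = 37.92 W

37.92 W


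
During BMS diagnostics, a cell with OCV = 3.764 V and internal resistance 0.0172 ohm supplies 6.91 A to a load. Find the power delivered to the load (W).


Step 1: V_terminal = OCV - I*R = 3.764 - 6.91 * 0.0172 = 3.6451 V
Step 2: P_out = V_terminal * I = 3.6451 * 6.91 = 25.19 W

25.19 W


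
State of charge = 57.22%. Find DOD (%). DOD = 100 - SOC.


Complement of SOC: DOD = 100% - 57.22% = 42.78%

42.78%


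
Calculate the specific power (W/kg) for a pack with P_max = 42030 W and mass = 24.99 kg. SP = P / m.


SP = P / m = 42030 / 24.99 = 1682 W/kg

1682 W/kg
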